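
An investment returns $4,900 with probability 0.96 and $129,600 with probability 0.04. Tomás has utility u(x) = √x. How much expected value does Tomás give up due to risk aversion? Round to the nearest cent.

E[u] = 0.96·√4900 + 0.04·√129600 = 0.96·70 + 0.04·360 = 81.6
CE = (81.6)² = 6658.56
Risk premium = EV − CE = 9888 − 6658.56 = 3229.44

$3,229.44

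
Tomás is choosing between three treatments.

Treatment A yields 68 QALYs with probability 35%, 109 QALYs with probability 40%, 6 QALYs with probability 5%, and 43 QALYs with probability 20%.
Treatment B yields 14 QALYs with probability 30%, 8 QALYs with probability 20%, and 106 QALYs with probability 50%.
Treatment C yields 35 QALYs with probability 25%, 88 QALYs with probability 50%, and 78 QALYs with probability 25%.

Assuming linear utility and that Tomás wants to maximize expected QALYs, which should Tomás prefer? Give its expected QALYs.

Treatment A (76.3 QALYs)

Treatment A = 0.35 × 68 + 0.4 × 109 + 0.05 × 6 + 0.2 × 43 = 23.8 + 43.6 + 0.3 + 8.6 = 76.3
Treatment B = 0.3 × 14 + 0.2 × 8 + 0.5 × 106 = 4.2 + 1.6 + 53 = 58.8
Treatment C = 0.25 × 35 + 0.5 × 88 + 0.25 × 78 = 8.75 + 44 + 19.5 = 72.25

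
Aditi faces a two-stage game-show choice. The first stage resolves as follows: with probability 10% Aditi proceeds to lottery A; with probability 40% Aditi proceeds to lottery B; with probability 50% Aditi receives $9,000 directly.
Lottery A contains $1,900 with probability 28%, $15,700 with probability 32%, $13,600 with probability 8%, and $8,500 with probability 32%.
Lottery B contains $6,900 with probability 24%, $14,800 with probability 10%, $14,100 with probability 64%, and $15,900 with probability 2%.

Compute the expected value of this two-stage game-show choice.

$10,427.60

EV(A) = 0.28 × 1900 + 0.32 × 15700 + 0.08 × 13600 + 0.32 × 8500 = 532 + 5024 + 1088 + 2720 = 9364
EV(B) = 0.24 × 6900 + 0.1 × 14800 + 0.64 × 14100 + 0.02 × 15900 = 1656 + 1480 + 9024 + 318 = 12478
Branch C: 9000 (certain)
Overall = 0.1 × 9364 + 0.4 × 12478 + 0.5 × 9000 = 936.4 + 4991.2 + 4500 = 10427.6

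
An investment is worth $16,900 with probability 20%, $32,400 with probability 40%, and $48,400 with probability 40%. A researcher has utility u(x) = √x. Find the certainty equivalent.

$34,596

E[u] = 0.2·√16900 + 0.4·√32400 + 0.4·√48400 = 0.2·130 + 0.4·180 + 0.4·220 = 186
CE = (186)² = 34596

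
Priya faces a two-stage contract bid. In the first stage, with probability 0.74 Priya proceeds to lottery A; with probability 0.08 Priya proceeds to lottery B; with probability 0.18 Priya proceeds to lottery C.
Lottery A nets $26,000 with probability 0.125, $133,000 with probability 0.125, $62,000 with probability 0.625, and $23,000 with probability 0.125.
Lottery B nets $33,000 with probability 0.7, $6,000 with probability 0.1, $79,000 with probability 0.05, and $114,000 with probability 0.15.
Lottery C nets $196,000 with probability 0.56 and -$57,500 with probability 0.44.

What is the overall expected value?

$64,292.80

EV(A) = 0.125 × 26000 + 0.125 × 133000 + 0.625 × 62000 + 0.125 × 23000 = 3250 + 16625 + 38750 + 2875 = 61500
EV(B) = 0.7 × 33000 + 0.1 × 6000 + 0.05 × 79000 + 0.15 × 114000 = 23100 + 600 + 3950 + 17100 = 44750
EV(C) = 0.56 × 196000 + 0.44 × (-57500) = 109760 − 25300 = 84460
Overall = 0.74 × 61500 + 0.08 × 44750 + 0.18 × 84460 = 45510 + 3580 + 15202.8 = 64292.8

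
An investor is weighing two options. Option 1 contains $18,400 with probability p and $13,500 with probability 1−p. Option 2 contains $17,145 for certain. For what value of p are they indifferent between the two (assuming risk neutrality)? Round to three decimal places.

p = 0.744

p·18400 + (1−p)·13500 = 17145
4900p + 13500 = 17145
p = (17145 − 13500) / 4900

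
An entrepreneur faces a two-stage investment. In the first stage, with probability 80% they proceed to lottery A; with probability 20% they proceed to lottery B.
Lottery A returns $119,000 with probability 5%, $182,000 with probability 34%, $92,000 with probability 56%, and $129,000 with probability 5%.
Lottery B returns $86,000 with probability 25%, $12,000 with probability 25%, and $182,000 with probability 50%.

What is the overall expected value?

$123,740

EV(A) = 0.05 × 119000 + 0.34 × 182000 + 0.56 × 92000 + 0.05 × 129000 = 5950 + 61880 + 51520 + 6450 = 125800
EV(B) = 0.25 × 86000 + 0.25 × 12000 + 0.5 × 182000 = 21500 + 3000 + 91000 = 115500
Overall = 0.8 × 125800 + 0.2 × 115500 = 100640 + 23100 = 123740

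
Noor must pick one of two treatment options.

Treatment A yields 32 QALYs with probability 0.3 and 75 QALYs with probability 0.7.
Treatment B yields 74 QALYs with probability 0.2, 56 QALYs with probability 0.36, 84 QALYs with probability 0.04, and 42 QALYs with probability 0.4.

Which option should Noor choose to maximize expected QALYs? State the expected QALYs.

Treatment A (62.1 QALYs)

Treatment A = 0.3 × 32 + 0.7 × 75 = 9.6 + 52.5 = 62.1
Treatment B = 0.2 × 74 + 0.36 × 56 + 0.04 × 84 + 0.4 × 42 = 14.8 + 20.16 + 3.36 + 16.8 = 55.12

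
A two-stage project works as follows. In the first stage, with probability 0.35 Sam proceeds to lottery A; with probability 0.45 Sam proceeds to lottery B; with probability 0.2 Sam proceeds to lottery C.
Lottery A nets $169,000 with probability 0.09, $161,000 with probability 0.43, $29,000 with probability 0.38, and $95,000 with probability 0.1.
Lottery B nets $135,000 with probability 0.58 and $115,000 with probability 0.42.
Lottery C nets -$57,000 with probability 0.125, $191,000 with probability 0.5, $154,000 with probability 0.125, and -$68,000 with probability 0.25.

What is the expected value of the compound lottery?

EV(A) = 0.09 × 169000 + 0.43 × 161000 + 0.38 × 29000 + 0.1 × 95000 = 15210 + 69230 + 11020 + 9500 = 104960
EV(B) = 0.58 × 135000 + 0.42 × 115000 = 78300 + 48300 = 126600
EV(C) = 0.125 × (-57000) + 0.5 × 191000 + 0.125 × 154000 + 0.25 × (-68000) = -7125 + 95500 + 19250 − 17000 = 90625
Overall = 0.35 × 104960 + 0.45 × 126600 + 0.2 × 90625 = 36736 + 56970 + 18125 = 111831

$111,831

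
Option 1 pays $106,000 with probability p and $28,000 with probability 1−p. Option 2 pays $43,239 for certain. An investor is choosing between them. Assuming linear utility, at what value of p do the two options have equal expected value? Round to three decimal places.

p = 0.195

p·106000 + (1−p)·28000 = 43239
78000p + 28000 = 43239
p = (43239 − 28000) / 78000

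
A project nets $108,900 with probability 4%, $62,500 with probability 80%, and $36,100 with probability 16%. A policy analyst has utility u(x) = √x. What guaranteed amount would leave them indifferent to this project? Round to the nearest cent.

$59,340.96

E[u] = 0.04·√108900 + 0.8·√62500 + 0.16·√36100 = 0.04·330 + 0.8·250 + 0.16·190 = 243.6
CE = (243.6)² = 59340.96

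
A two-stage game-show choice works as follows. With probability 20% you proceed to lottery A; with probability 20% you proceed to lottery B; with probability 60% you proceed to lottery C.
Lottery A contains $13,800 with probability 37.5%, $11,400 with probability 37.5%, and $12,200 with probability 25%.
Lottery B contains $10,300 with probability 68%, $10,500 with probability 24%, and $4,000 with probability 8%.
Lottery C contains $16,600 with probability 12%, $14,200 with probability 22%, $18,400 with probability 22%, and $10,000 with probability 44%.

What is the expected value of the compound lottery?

EV(A) = 0.375 × 13800 + 0.375 × 11400 + 0.25 × 12200 = 5175 + 4275 + 3050 = 12500
EV(B) = 0.68 × 10300 + 0.24 × 10500 + 0.08 × 4000 = 7004 + 2520 + 320 = 9844
EV(C) = 0.12 × 16600 + 0.22 × 14200 + 0.22 × 18400 + 0.44 × 10000 = 1992 + 3124 + 4048 + 4400 = 13564
Overall = 0.2 × 12500 + 0.2 × 9844 + 0.6 × 13564 = 2500 + 1968.8 + 8138.4 = 12607.2

$12,607.20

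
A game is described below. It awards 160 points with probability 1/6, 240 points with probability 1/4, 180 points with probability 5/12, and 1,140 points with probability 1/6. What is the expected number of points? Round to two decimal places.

EV = 1/6 × 160 + 1/4 × 240 + 5/12 × 180 + 1/6 × 1140 = 26.6667 + 60 + 75 + 190 = 351.6667

351.67 points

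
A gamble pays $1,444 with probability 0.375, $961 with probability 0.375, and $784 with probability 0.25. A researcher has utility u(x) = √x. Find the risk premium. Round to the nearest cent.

$17.11

E[u] = 0.375·√1444 + 0.375·√961 + 0.25·√784 = 0.375·38 + 0.375·31 + 0.25·28 = 32.875
CE = (32.875)² = 1080.765625
Risk premium = EV − CE = 1097.875 − 1080.765625 = 17.109375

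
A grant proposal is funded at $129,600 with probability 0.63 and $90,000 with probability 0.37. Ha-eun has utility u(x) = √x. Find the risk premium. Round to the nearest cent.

$839.16

E[u] = 0.63·√129600 + 0.37·√90000 = 0.63·360 + 0.37·300 = 337.8
CE = (337.8)² = 114108.84
Risk premium = EV − CE = 114948 − 114108.84 = 839.16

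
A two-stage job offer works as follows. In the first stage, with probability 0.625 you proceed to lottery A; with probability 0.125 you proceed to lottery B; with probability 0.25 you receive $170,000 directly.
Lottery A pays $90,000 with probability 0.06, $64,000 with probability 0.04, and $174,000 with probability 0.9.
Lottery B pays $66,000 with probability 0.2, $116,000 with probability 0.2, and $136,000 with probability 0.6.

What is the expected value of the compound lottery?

$160,100

EV(A) = 0.06 × 90000 + 0.04 × 64000 + 0.9 × 174000 = 5400 + 2560 + 156600 = 164560
EV(B) = 0.2 × 66000 + 0.2 × 116000 + 0.6 × 136000 = 13200 + 23200 + 81600 = 118000
Branch C: 170000 (certain)
Overall = 0.625 × 164560 + 0.125 × 118000 + 0.25 × 170000 = 102850 + 14750 + 42500 = 160100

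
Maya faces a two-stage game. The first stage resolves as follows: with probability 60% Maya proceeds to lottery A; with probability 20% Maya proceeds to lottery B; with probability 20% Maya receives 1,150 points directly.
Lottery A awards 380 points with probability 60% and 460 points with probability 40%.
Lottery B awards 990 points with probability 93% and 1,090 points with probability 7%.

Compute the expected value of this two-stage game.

676.6 points

EV(A) = 0.6 × 380 + 0.4 × 460 = 228 + 184 = 412
EV(B) = 0.93 × 990 + 0.07 × 1090 = 920.7 + 76.3 = 997
Branch C: 1150 (certain)
Overall = 0.6 × 412 + 0.2 × 997 + 0.2 × 1150 = 247.2 + 199.4 + 230 = 676.6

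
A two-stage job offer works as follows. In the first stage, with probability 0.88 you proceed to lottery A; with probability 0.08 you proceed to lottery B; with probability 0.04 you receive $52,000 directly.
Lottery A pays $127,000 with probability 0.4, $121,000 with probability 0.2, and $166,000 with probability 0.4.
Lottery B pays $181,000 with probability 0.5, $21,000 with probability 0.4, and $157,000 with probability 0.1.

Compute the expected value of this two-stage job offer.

EV(A) = 0.4 × 127000 + 0.2 × 121000 + 0.4 × 166000 = 50800 + 24200 + 66400 = 141400
EV(B) = 0.5 × 181000 + 0.4 × 21000 + 0.1 × 157000 = 90500 + 8400 + 15700 = 114600
Branch C: 52000 (certain)
Overall = 0.88 × 141400 + 0.08 × 114600 + 0.04 × 52000 = 124432 + 9168 + 2080 = 135680

$135,680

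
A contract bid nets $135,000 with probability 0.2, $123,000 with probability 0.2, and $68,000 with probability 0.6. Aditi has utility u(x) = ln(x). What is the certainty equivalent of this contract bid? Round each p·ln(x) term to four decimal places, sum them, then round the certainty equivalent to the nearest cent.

$87,816.09

E[u] = 0.2·ln(135000) + 0.2·ln(123000) + 0.6·ln(68000) = 2.3626 + 2.3440 + 6.6764 = 11.3830
CE = e^11.3830 ≈ 87816.09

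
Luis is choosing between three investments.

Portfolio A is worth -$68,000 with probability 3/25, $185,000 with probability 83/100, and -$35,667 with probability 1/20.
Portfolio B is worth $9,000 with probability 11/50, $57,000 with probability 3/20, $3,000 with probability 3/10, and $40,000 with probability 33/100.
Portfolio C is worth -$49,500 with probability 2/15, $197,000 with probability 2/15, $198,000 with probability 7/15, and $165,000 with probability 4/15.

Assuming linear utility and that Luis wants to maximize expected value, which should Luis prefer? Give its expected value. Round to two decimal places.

Portfolio A = 3/25 × (-68000) + 83/100 × 185000 + 1/20 × (-35667) = -8160 + 153550 − 1783.35 = 143606.65
Portfolio B = 11/50 × 9000 + 3/20 × 57000 + 3/10 × 3000 + 33/100 × 40000 = 1980 + 8550 + 900 + 13200 = 24630
Portfolio C = 2/15 × (-49500) + 2/15 × 197000 + 7/15 × 198000 + 4/15 × 165000 = -6600 + 26266.6667 + 92400 + 44000 = 156066.6667

Portfolio C ($156,066.67)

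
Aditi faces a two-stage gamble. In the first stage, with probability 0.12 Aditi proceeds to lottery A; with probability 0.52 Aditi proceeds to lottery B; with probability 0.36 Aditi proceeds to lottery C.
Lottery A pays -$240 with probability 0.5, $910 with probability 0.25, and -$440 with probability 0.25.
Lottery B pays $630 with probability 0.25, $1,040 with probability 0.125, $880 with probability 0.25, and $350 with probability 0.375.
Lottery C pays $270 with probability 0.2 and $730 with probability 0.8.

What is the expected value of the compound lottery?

$561.53

EV(A) = 0.5 × (-240) + 0.25 × 910 + 0.25 × (-440) = -120 + 227.5 − 110 = -2.5
EV(B) = 0.25 × 630 + 0.125 × 1040 + 0.25 × 880 + 0.375 × 350 = 157.5 + 130 + 220 + 131.25 = 638.75
EV(C) = 0.2 × 270 + 0.8 × 730 = 54 + 584 = 638
Overall = 0.12 × (-2.5) + 0.52 × 638.75 + 0.36 × 638 = -0.3 + 332.15 + 229.68 = 561.53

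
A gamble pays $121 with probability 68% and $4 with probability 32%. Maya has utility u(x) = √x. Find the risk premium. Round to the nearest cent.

E[u] = 0.68·√121 + 0.32·√4 = 0.68·11 + 0.32·2 = 8.12
CE = (8.12)² = 65.9344
Risk premium = EV − CE = 83.56 − 65.9344 = 17.6256

$17.63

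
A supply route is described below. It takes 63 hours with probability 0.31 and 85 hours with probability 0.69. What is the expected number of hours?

EV = 0.31 × 63 + 0.69 × 85 = 19.53 + 58.65 = 78.18

78.18 hours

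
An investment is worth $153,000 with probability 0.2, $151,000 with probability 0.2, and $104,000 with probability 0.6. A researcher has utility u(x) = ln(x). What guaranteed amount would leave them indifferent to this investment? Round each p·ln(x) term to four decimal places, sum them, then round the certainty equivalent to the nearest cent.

$121,042.86

E[u] = 0.2·ln(153000) + 0.2·ln(151000) + 0.6·ln(104000) = 2.3876 + 2.3850 + 6.9313 = 11.7039
CE = e^11.7039 ≈ 121042.86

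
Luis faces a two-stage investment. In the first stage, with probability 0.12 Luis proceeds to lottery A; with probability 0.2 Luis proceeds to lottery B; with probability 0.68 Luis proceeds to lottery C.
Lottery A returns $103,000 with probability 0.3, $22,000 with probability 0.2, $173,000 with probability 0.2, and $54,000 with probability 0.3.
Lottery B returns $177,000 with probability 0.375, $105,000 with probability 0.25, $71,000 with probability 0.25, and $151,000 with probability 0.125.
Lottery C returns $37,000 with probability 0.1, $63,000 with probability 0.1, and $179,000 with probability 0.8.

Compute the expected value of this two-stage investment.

$140,358

EV(A) = 0.3 × 103000 + 0.2 × 22000 + 0.2 × 173000 + 0.3 × 54000 = 30900 + 4400 + 34600 + 16200 = 86100
EV(B) = 0.375 × 177000 + 0.25 × 105000 + 0.25 × 71000 + 0.125 × 151000 = 66375 + 26250 + 17750 + 18875 = 129250
EV(C) = 0.1 × 37000 + 0.1 × 63000 + 0.8 × 179000 = 3700 + 6300 + 143200 = 153200
Overall = 0.12 × 86100 + 0.2 × 129250 + 0.68 × 153200 = 10332 + 25850 + 104176 = 140358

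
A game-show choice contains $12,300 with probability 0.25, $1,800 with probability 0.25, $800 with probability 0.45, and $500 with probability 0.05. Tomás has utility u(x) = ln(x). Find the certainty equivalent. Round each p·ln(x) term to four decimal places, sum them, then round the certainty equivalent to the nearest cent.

$1,895.05

E[u] = 0.25·ln(12300) + 0.25·ln(1800) + 0.45·ln(800) + 0.05·ln(500) = 2.3543 + 1.8739 + 3.0081 + 0.3107 = 7.5470
CE = e^7.5470 ≈ 1895.05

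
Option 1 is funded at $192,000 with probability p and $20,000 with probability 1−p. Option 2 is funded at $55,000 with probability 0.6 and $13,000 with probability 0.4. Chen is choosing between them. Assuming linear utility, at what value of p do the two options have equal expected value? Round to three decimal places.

p = 0.106

EV(Option 2) = 0.6 × 55000 + 0.4 × 13000 = 33000 + 5200 = 38200
p·192000 + (1−p)·20000 = 38200
172000p + 20000 = 38200
p = (38200 − 20000) / 172000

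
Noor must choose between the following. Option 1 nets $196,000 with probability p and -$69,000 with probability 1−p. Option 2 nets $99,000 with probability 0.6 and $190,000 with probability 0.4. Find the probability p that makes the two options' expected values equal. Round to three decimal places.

p = 0.771

EV(Option 2) = 0.6 × 99000 + 0.4 × 190000 = 59400 + 76000 = 135400
p·196000 + (1−p)·(-69000) = 135400
265000p − 69000 = 135400
p = (135400 + 69000) / 265000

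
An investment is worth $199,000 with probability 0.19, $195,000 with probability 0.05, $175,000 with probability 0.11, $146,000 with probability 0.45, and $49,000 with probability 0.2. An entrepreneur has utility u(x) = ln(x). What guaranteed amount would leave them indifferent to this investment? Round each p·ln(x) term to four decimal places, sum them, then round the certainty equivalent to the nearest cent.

E[u] = 0.19·ln(199000) + 0.05·ln(195000) + 0.11·ln(175000) + 0.45·ln(146000) + 0.2·ln(49000) = 2.3182 + 0.6090 + 1.3280 + 5.3511 + 2.1599 = 11.7662
CE = e^11.7662 ≈ 128823.69

$128,823.69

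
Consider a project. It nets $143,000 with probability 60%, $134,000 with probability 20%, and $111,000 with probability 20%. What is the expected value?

$134,800

EV = 0.6 × 143000 + 0.2 × 134000 + 0.2 × 111000 = 85800 + 26800 + 22200 = 134800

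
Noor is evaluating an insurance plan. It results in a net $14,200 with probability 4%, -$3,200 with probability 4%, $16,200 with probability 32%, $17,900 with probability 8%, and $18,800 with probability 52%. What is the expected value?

EV = 0.04 × 14200 + 0.04 × (-3200) + 0.32 × 16200 + 0.08 × 17900 + 0.52 × 18800 = 568 − 128 + 5184 + 1432 + 9776 = 16832

$16,832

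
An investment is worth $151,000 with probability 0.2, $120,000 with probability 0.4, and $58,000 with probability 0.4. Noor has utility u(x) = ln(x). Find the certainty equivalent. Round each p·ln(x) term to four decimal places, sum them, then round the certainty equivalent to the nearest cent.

$93,938.91

E[u] = 0.2·ln(151000) + 0.4·ln(120000) + 0.4·ln(58000) = 2.3850 + 4.6781 + 4.3873 = 11.4504
CE = e^11.4504 ≈ 93938.91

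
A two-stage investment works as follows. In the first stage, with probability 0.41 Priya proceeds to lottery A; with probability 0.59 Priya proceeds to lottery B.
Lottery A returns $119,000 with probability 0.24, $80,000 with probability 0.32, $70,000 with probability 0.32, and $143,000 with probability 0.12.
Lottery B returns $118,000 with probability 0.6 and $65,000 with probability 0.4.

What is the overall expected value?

EV(A) = 0.24 × 119000 + 0.32 × 80000 + 0.32 × 70000 + 0.12 × 143000 = 28560 + 25600 + 22400 + 17160 = 93720
EV(B) = 0.6 × 118000 + 0.4 × 65000 = 70800 + 26000 = 96800
Overall = 0.41 × 93720 + 0.59 × 96800 = 38425.2 + 57112 = 95537.2

$95,537.20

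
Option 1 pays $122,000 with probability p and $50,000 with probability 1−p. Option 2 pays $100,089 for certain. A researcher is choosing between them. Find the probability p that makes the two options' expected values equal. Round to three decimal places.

p = 0.696

p·122000 + (1−p)·50000 = 100089
72000p + 50000 = 100089
p = (100089 − 50000) / 72000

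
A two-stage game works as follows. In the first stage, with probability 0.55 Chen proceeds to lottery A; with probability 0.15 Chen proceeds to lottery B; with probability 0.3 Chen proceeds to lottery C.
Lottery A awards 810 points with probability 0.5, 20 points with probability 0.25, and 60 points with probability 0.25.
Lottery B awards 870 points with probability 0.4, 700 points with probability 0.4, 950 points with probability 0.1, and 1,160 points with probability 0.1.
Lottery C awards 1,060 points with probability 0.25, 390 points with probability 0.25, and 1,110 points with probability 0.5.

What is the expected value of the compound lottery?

EV(A) = 0.5 × 810 + 0.25 × 20 + 0.25 × 60 = 405 + 5 + 15 = 425
EV(B) = 0.4 × 870 + 0.4 × 700 + 0.1 × 950 + 0.1 × 1160 = 348 + 280 + 95 + 116 = 839
EV(C) = 0.25 × 1060 + 0.25 × 390 + 0.5 × 1110 = 265 + 97.5 + 555 = 917.5
Overall = 0.55 × 425 + 0.15 × 839 + 0.3 × 917.5 = 233.75 + 125.85 + 275.25 = 634.85

634.85 points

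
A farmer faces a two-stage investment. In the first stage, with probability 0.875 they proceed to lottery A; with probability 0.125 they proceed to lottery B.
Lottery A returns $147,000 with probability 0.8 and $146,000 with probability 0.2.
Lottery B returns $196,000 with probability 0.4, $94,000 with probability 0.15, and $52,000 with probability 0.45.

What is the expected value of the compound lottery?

EV(A) = 0.8 × 147000 + 0.2 × 146000 = 117600 + 29200 = 146800
EV(B) = 0.4 × 196000 + 0.15 × 94000 + 0.45 × 52000 = 78400 + 14100 + 23400 = 115900
Overall = 0.875 × 146800 + 0.125 × 115900 = 128450 + 14487.5 = 142937.5

$142,937.50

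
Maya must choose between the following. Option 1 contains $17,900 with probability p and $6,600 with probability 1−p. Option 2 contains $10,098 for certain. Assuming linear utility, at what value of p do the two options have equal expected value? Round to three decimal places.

p = 0.310

p·17900 + (1−p)·6600 = 10098
11300p + 6600 = 10098
p = (10098 − 6600) / 11300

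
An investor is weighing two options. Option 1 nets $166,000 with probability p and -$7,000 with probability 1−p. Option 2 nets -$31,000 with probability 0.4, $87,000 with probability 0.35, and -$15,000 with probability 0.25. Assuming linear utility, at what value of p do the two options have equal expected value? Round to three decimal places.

p = 0.123

EV(Option 2) = 0.4 × (-31000) + 0.35 × 87000 + 0.25 × (-15000) = -12400 + 30450 − 3750 = 14300
p·166000 + (1−p)·(-7000) = 14300
173000p − 7000 = 14300
p = (14300 + 7000) / 173000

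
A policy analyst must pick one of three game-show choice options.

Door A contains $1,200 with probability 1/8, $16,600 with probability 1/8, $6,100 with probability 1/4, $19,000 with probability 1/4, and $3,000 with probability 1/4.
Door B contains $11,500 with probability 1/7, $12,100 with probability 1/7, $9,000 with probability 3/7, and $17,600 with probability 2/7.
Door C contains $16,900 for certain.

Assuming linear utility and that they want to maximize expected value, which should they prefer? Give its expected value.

Door C ($16,900)

Door A = 1/8 × 1200 + 1/8 × 16600 + 1/4 × 6100 + 1/4 × 19000 + 1/4 × 3000 = 150 + 2075 + 1525 + 4750 + 750 = 9250
Door B = 1/7 × 11500 + 1/7 × 12100 + 3/7 × 9000 + 2/7 × 17600 = 1642.8571 + 1728.5714 + 3857.1429 + 5028.5714 = 12257.1429
Door C: 16900 (certain)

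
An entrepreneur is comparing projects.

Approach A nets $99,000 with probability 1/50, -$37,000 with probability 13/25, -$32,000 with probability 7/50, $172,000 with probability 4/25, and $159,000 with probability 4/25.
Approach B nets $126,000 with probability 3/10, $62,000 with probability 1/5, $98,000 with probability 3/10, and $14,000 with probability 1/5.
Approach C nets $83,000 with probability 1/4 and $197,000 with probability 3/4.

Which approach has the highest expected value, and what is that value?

Approach C ($168,500)

Approach A = 1/50 × 99000 + 13/25 × (-37000) + 7/50 × (-32000) + 4/25 × 172000 + 4/25 × 159000 = 1980 − 19240 − 4480 + 27520 + 25440 = 31220
Approach B = 3/10 × 126000 + 1/5 × 62000 + 3/10 × 98000 + 1/5 × 14000 = 37800 + 12400 + 29400 + 2800 = 82400
Approach C = 1/4 × 83000 + 3/4 × 197000 = 20750 + 147750 = 168500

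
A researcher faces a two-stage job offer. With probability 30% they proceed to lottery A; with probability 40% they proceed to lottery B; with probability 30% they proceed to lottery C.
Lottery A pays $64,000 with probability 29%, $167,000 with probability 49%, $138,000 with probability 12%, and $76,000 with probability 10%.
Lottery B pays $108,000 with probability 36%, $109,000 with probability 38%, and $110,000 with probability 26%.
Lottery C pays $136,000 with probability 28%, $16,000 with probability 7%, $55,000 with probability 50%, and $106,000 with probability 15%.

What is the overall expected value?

EV(A) = 0.29 × 64000 + 0.49 × 167000 + 0.12 × 138000 + 0.1 × 76000 = 18560 + 81830 + 16560 + 7600 = 124550
EV(B) = 0.36 × 108000 + 0.38 × 109000 + 0.26 × 110000 = 38880 + 41420 + 28600 = 108900
EV(C) = 0.28 × 136000 + 0.07 × 16000 + 0.5 × 55000 + 0.15 × 106000 = 38080 + 1120 + 27500 + 15900 = 82600
Overall = 0.3 × 124550 + 0.4 × 108900 + 0.3 × 82600 = 37365 + 43560 + 24780 = 105705

$105,705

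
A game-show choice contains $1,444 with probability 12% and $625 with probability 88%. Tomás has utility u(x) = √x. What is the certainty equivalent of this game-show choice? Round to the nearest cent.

$705.43

E[u] = 0.12·√1444 + 0.88·√625 = 0.12·38 + 0.88·25 = 26.56
CE = (26.56)² = 705.4336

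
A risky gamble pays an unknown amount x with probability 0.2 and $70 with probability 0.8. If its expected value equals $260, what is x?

x = $1,020

0.2·x + 0.8·70 = 260
0.2·x = 260 − 56 = 204
x = 204 / 0.2 = 1020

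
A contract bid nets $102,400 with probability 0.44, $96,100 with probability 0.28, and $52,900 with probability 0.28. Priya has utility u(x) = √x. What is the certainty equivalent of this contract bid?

E[u] = 0.44·√102400 + 0.28·√96100 + 0.28·√52900 = 0.44·320 + 0.28·310 + 0.28·230 = 292
CE = (292)² = 85264

$85,264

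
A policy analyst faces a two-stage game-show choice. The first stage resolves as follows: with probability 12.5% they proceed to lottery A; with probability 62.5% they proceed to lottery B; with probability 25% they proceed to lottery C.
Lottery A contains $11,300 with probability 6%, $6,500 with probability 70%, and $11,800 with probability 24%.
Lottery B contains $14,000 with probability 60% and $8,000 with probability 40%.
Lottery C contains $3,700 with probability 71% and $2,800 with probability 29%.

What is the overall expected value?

EV(A) = 0.06 × 11300 + 0.7 × 6500 + 0.24 × 11800 = 678 + 4550 + 2832 = 8060
EV(B) = 0.6 × 14000 + 0.4 × 8000 = 8400 + 3200 = 11600
EV(C) = 0.71 × 3700 + 0.29 × 2800 = 2627 + 812 = 3439
Overall = 0.125 × 8060 + 0.625 × 11600 + 0.25 × 3439 = 1007.5 + 7250 + 859.75 = 9117.25

$9,117.25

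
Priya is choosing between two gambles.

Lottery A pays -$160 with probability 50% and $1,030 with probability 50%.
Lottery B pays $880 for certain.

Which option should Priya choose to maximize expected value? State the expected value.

Lottery A = 0.5 × (-160) + 0.5 × 1030 = -80 + 515 = 435
Lottery B: 880 (certain)

Lottery B ($880)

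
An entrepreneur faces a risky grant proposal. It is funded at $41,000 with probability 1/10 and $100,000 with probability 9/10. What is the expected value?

EV = 1/10 × 41000 + 9/10 × 100000 = 4100 + 90000 = 94100

$94,100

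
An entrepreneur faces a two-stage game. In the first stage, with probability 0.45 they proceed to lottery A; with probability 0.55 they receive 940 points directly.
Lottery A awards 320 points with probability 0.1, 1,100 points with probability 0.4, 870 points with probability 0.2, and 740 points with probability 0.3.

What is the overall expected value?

EV(A) = 0.1 × 320 + 0.4 × 1100 + 0.2 × 870 + 0.3 × 740 = 32 + 440 + 174 + 222 = 868
Branch B: 940 (certain)
Overall = 0.45 × 868 + 0.55 × 940 = 390.6 + 517 = 907.6

907.6 points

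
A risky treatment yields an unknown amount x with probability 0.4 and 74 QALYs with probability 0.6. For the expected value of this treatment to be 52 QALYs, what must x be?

0.4·x + 0.6·74 = 52
0.4·x = 52 − 44.4 = 7.6
x = 7.6 / 0.4 = 19

x = 19 QALYs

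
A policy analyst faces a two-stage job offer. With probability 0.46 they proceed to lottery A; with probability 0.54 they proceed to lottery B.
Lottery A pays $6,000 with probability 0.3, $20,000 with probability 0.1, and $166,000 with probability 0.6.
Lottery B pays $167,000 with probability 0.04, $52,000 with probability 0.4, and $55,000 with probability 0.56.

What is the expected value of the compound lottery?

$79,035.20

EV(A) = 0.3 × 6000 + 0.1 × 20000 + 0.6 × 166000 = 1800 + 2000 + 99600 = 103400
EV(B) = 0.04 × 167000 + 0.4 × 52000 + 0.56 × 55000 = 6680 + 20800 + 30800 = 58280
Overall = 0.46 × 103400 + 0.54 × 58280 = 47564 + 31471.2 = 79035.2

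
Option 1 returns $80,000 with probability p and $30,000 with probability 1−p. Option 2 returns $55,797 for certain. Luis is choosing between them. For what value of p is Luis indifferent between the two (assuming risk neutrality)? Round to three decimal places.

p·80000 + (1−p)·30000 = 55797
50000p + 30000 = 55797
p = (55797 − 30000) / 50000

p = 0.516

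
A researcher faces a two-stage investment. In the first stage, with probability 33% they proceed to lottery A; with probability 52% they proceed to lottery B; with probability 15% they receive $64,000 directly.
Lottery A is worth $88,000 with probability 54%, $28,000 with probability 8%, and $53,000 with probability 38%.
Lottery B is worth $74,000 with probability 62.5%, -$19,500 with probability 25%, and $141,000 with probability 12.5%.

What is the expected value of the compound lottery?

EV(A) = 0.54 × 88000 + 0.08 × 28000 + 0.38 × 53000 = 47520 + 2240 + 20140 = 69900
EV(B) = 0.625 × 74000 + 0.25 × (-19500) + 0.125 × 141000 = 46250 − 4875 + 17625 = 59000
Branch C: 64000 (certain)
Overall = 0.33 × 69900 + 0.52 × 59000 + 0.15 × 64000 = 23067 + 30680 + 9600 = 63347

$63,347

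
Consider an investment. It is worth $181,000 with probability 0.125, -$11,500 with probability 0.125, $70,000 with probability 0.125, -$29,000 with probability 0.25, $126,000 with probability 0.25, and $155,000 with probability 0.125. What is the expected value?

$73,562.50

EV = 0.125 × 181000 + 0.125 × (-11500) + 0.125 × 70000 + 0.25 × (-29000) + 0.25 × 126000 + 0.125 × 155000 = 22625 − 1437.5 + 8750 − 7250 + 31500 + 19375 = 73562.5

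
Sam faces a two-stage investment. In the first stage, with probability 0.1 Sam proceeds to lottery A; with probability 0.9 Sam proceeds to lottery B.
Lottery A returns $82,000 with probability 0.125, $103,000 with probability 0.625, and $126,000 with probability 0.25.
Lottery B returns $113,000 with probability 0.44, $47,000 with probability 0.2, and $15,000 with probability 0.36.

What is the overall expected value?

$68,680.50

EV(A) = 0.125 × 82000 + 0.625 × 103000 + 0.25 × 126000 = 10250 + 64375 + 31500 = 106125
EV(B) = 0.44 × 113000 + 0.2 × 47000 + 0.36 × 15000 = 49720 + 9400 + 5400 = 64520
Overall = 0.1 × 106125 + 0.9 × 64520 = 10612.5 + 58068 = 68680.5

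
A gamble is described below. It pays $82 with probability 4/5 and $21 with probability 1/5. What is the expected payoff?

EV = 4/5 × 82 + 1/5 × 21 = 65.6 + 4.2 = 69.8

$69.80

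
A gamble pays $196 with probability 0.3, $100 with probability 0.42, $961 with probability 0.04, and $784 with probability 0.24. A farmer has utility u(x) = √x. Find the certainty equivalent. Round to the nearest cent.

$267.65

E[u] = 0.3·√196 + 0.42·√100 + 0.04·√961 + 0.24·√784 = 0.3·14 + 0.42·10 + 0.04·31 + 0.24·28 = 16.36
CE = (16.36)² = 267.6496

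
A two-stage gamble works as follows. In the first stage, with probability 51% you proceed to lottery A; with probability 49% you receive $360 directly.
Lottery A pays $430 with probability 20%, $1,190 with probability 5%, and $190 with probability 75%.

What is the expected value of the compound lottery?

EV(A) = 0.2 × 430 + 0.05 × 1190 + 0.75 × 190 = 86 + 59.5 + 142.5 = 288
Branch B: 360 (certain)
Overall = 0.51 × 288 + 0.49 × 360 = 146.88 + 176.4 = 323.28

$323.28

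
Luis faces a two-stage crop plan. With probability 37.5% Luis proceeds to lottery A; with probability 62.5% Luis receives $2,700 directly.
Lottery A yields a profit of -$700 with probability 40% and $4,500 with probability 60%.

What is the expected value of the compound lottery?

$2,595

EV(A) = 0.4 × (-700) + 0.6 × 4500 = -280 + 2700 = 2420
Branch B: 2700 (certain)
Overall = 0.375 × 2420 + 0.625 × 2700 = 907.5 + 1687.5 = 2595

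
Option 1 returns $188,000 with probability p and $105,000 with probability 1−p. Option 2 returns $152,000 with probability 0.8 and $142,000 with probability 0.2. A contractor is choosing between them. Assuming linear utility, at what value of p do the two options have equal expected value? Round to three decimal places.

EV(Option 2) = 0.8 × 152000 + 0.2 × 142000 = 121600 + 28400 = 150000
p·188000 + (1−p)·105000 = 150000
83000p + 105000 = 150000
p = (150000 − 105000) / 83000

p = 0.542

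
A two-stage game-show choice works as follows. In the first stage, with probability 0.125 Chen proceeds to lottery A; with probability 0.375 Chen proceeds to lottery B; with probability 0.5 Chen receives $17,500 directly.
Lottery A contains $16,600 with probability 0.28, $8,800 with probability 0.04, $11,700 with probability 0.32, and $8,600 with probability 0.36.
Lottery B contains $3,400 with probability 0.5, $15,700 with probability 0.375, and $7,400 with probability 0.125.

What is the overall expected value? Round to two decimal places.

EV(A) = 0.28 × 16600 + 0.04 × 8800 + 0.32 × 11700 + 0.36 × 8600 = 4648 + 352 + 3744 + 3096 = 11840
EV(B) = 0.5 × 3400 + 0.375 × 15700 + 0.125 × 7400 = 1700 + 5887.5 + 925 = 8512.5
Branch C: 17500 (certain)
Overall = 0.125 × 11840 + 0.375 × 8512.5 + 0.5 × 17500 = 1480 + 3192.1875 + 8750 = 13422.1875

$13,422.19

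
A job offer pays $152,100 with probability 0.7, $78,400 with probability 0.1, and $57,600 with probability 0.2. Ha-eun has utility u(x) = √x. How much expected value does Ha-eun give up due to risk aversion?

E[u] = 0.7·√152100 + 0.1·√78400 + 0.2·√57600 = 0.7·390 + 0.1·280 + 0.2·240 = 349
CE = (349)² = 121801
Risk premium = EV − CE = 125830 − 121801 = 4029

$4,029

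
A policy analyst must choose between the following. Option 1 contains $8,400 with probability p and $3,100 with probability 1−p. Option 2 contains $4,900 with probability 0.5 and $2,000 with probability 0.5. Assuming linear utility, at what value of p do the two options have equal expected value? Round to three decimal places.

p = 0.066

EV(Option 2) = 0.5 × 4900 + 0.5 × 2000 = 2450 + 1000 = 3450
p·8400 + (1−p)·3100 = 3450
5300p + 3100 = 3450
p = (3450 − 3100) / 5300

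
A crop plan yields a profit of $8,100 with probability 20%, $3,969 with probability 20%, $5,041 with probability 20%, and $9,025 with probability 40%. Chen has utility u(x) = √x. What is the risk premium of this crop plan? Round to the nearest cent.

E[u] = 0.2·√8100 + 0.2·√3969 + 0.2·√5041 + 0.4·√9025 = 0.2·90 + 0.2·63 + 0.2·71 + 0.4·95 = 82.8
CE = (82.8)² = 6855.84
Risk premium = EV − CE = 7032 − 6855.84 = 176.16

$176.16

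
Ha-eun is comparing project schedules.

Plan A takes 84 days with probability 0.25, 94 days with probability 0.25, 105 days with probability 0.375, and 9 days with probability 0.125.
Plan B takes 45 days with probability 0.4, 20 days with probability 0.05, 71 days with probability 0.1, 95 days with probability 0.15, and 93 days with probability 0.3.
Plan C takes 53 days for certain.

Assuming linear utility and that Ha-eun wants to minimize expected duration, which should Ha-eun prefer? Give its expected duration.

Plan A = 0.25 × 84 + 0.25 × 94 + 0.375 × 105 + 0.125 × 9 = 21 + 23.5 + 39.375 + 1.125 = 85
Plan B = 0.4 × 45 + 0.05 × 20 + 0.1 × 71 + 0.15 × 95 + 0.3 × 93 = 18 + 1 + 7.1 + 14.25 + 27.9 = 68.25
Plan C: 53 (certain)

Plan C (53 days)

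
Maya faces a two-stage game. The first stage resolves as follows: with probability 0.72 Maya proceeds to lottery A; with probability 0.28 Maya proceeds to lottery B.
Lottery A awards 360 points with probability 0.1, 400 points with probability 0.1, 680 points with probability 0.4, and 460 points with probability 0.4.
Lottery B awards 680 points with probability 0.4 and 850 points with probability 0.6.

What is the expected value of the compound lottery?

602 points

EV(A) = 0.1 × 360 + 0.1 × 400 + 0.4 × 680 + 0.4 × 460 = 36 + 40 + 272 + 184 = 532
EV(B) = 0.4 × 680 + 0.6 × 850 = 272 + 510 = 782
Overall = 0.72 × 532 + 0.28 × 782 = 383.04 + 218.96 = 602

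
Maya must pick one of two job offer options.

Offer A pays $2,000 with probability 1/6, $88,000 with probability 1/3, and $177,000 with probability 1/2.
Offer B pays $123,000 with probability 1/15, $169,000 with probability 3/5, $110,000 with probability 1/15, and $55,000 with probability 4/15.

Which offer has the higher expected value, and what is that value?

Offer A = 1/6 × 2000 + 1/3 × 88000 + 1/2 × 177000 = 333.3333 + 29333.3333 + 88500 = 118166.6667
Offer B = 1/15 × 123000 + 3/5 × 169000 + 1/15 × 110000 + 4/15 × 55000 = 8200 + 101400 + 7333.3333 + 14666.6667 = 131600

Offer B ($131,600)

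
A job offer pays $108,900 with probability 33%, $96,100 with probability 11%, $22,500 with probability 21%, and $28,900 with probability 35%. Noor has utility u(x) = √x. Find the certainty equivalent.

E[u] = 0.33·√108900 + 0.11·√96100 + 0.21·√22500 + 0.35·√28900 = 0.33·330 + 0.11·310 + 0.21·150 + 0.35·170 = 234
CE = (234)² = 54756

$54,756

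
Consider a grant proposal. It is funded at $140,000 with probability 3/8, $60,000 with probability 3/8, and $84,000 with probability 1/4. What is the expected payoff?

$96,000

EV = 3/8 × 140000 + 3/8 × 60000 + 1/4 × 84000 = 52500 + 22500 + 21000 = 96000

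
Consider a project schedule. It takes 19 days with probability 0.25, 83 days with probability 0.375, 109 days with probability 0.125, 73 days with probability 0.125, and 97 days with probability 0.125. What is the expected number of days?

70.75 days

EV = 0.25 × 19 + 0.375 × 83 + 0.125 × 109 + 0.125 × 73 + 0.125 × 97 = 4.75 + 31.125 + 13.625 + 9.125 + 12.125 = 70.75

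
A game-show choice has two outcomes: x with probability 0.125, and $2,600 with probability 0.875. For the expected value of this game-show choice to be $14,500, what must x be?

0.125·x + 0.875·2600 = 14500
0.125·x = 14500 − 2275 = 12225
x = 12225 / 0.125 = 97800

x = $97,800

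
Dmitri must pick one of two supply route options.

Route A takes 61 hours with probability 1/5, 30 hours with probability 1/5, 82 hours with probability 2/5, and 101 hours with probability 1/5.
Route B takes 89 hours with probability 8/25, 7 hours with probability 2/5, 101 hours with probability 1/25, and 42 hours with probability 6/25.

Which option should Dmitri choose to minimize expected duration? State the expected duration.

Route A = 1/5 × 61 + 1/5 × 30 + 2/5 × 82 + 1/5 × 101 = 12.2 + 6 + 32.8 + 20.2 = 71.2
Route B = 8/25 × 89 + 2/5 × 7 + 1/25 × 101 + 6/25 × 42 = 28.48 + 2.8 + 4.04 + 10.08 = 45.4

Route B (45.4 hours)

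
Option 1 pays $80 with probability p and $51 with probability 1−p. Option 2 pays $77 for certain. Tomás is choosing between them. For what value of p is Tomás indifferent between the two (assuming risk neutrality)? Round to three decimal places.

p = 0.897

p·80 + (1−p)·51 = 77
29p + 51 = 77
p = (77 − 51) / 29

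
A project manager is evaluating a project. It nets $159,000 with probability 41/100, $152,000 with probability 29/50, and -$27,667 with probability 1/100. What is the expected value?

EV = 41/100 × 159000 + 29/50 × 152000 + 1/100 × (-27667) = 65190 + 88160 − 276.67 = 153073.33

$153,073.33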